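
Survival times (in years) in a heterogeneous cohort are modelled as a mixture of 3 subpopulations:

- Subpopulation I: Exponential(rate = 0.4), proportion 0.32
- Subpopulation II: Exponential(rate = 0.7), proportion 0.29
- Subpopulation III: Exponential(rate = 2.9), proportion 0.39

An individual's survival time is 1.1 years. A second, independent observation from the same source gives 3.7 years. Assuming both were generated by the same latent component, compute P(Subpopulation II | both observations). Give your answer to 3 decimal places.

0.397

The responsibility of component k is π_k f_k(x) divided by Σ_j π_j f_j(x).
Since both observations come from the same component, the likelihood for component k is f_k(x₁)·f_k(x₂).
  f_I = [0.4·e^(−0.4·1.1) = 0.4·e^(−0.4400) = 0.257615] × [0.0910551] = 0.0234571
  f_II = [0.7·e^(−0.7·1.1) = 0.7·e^(−0.7700) = 0.324109] × [0.052514] = 0.0170203
  f_III = [2.9·e^(−2.9·1.1) = 2.9·e^(−3.1900) = 0.119398] × [6.3448e-05] = 7.5756e-06
Unnormalised posteriors:
  π_I·f_I = 0.32 × 0.0234571 = 0.00750628
  π_II·f_II = 0.29 × 0.0170203 = 0.00493588
  π_III·f_III = 0.39 × 7.5756e-06 = 2.95448e-06
Denominator: 0.00750628 + 0.00493588 + 2.95448e-06 = 0.0124451
Responsibility of Subpopulation II: 0.00493588 / 0.0124451 ≈ 0.397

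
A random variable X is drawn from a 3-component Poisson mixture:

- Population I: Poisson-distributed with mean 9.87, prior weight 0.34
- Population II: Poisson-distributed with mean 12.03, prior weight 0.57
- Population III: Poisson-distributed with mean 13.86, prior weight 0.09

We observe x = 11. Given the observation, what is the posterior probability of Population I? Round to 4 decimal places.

Apply Bayes' rule: the posterior for each component is proportional to its prior times its likelihood at x.
Component likelihoods at x = 11:
  f_I = e^(−9.87)·9.87^11/11! = 0.112162
  f_II = e^(−12.03)·12.03^11/11! = 0.114078
  f_III = e^(−13.86)·13.86^11/11! = 0.0868797
Multiply by the mixture weights:
  w_I·f_I = 0.34 × 0.112162 = 0.0381351
  w_II·f_II = 0.57 × 0.114078 = 0.0650247
  w_III·f_III = 0.09 × 0.0868797 = 0.00781917
Sum: 0.0381351 + 0.0650247 + 0.00781917 = 0.110979
P(Population I | data) = 0.0381351 / 0.110979 ≈ 0.3436

0.3436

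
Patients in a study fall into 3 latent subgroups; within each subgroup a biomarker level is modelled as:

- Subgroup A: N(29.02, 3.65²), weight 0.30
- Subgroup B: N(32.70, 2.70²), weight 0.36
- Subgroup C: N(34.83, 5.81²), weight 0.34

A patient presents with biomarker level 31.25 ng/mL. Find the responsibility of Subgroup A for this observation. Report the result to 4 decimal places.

0.2939

The responsibility of component k is π_k f_k(x) divided by Σ_j π_j f_j(x).
Evaluate each component's likelihood at the observed value:
  L_A = (1/(3.65·√(2π)))·exp(−(31.25−29.02)²/(2·3.65²)) = 0.109299·exp(-0.18664) = 0.0906906
  L_B = (1/(2.70·√(2π)))·exp(−(31.25−32.70)²/(2·2.70²)) = 0.147756·exp(-0.14420) = 0.127914
  L_C = (1/(5.81·√(2π)))·exp(−(31.25−34.83)²/(2·5.81²)) = 0.068665·exp(-0.18984) = 0.0567921
Weight by the priors:
  π_A·L_A = 0.30 × 0.0906906 = 0.0272072
  π_B·L_B = 0.36 × 0.127914 = 0.0460492
  π_C·L_C = 0.34 × 0.0567921 = 0.0193093
Marginal: 0.0272072 + 0.0460492 + 0.0193093 = 0.0925657
So the posterior for Subgroup A is 0.0272072 / 0.0925657 ≈ 0.2939.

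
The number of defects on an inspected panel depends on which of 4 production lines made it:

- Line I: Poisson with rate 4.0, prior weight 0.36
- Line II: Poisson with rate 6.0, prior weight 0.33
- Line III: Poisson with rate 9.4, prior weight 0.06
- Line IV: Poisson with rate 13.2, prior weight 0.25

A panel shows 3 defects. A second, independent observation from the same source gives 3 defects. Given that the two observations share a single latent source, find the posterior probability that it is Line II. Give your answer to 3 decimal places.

By Bayes' theorem, P(k | x) = π_k f_k(x) / Σ_j π_j f_j(x).
Since both observations come from the same component, the likelihood for component k is f_k(x₁)·f_k(x₂).
  p_I = [0.195367] × [0.195367] = 0.0381682
  p_II = [0.0892351] × [0.0892351] = 0.0079629
  p_III = [0.0114515] × [0.0114515] = 0.000131138
  p_IV = [0.000709387] × [0.000709387] = 5.0323e-07
Multiply by the mixture weights:
  π_I·p_I = 0.36 × 0.0381682 = 0.0137405
  π_II·p_II = 0.33 × 0.0079629 = 0.00262776
  π_III·p_III = 0.06 × 0.000131138 = 7.86828e-06
  π_IV·p_IV = 0.25 × 5.0323e-07 = 1.25808e-07
Denominator: 0.0137405 + 0.00262776 + 7.86828e-06 + 1.25808e-07 = 0.0163763
P(Line II | x₁, x₂) ≈ 0.160

0.160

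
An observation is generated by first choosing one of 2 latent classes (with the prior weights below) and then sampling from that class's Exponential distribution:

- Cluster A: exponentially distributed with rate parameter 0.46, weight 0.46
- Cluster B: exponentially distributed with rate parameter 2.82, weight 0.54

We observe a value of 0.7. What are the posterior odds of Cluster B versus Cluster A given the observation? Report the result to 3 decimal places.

Only the two components matter; the odds are (π_i f_i(x)) / (π_j f_j(x)).
Exponential densities:
  L_A = 0.46·e^(−0.46·0.7) = 0.46·e^(−0.3220) = 0.333361
  L_B = 2.82·e^(−2.82·0.7) = 2.82·e^(−1.9740) = 0.391698
Posterior odds = (π_B·L_B) / (π_A·L_A) = (0.54·0.391698) / (0.46·0.333361) = 0.211517 / 0.153346 ≈ 1.379

1.379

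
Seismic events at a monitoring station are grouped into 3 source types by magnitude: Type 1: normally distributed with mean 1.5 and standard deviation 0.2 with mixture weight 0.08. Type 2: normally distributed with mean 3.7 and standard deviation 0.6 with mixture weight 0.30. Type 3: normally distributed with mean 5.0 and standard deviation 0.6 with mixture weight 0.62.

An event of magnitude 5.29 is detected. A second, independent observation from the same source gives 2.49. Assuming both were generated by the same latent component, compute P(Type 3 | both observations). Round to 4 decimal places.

The responsibility of component k is π_k f_k(x) divided by Σ_j π_j f_j(x).
Since both observations come from the same component, the likelihood for component k is f_k(x₁)·f_k(x₂).
  L_1 = [(1/(0.2·√(2π)))·exp(−(5.29−1.5)²/(2·0.2²)) = 1.994711·exp(-179.55125) = 2.09779e-78] × [9.533e-06] = 1.99983e-83
  L_2 = [(1/(0.6·√(2π)))·exp(−(5.29−3.7)²/(2·0.6²)) = 0.664904·exp(-3.51125) = 0.0198537] × [0.0870228] = 0.00172773
  L_3 = [(1/(0.6·√(2π)))·exp(−(5.29−5.0)²/(2·0.6²)) = 0.664904·exp(-0.11681) = 0.591604] × [0.000105347] = 6.23236e-05
Weight by the priors:
  π_1·L_1 = 0.08 × 1.99983e-83 = 1.59986e-84
  π_2·L_2 = 0.30 × 0.00172773 = 0.000518318
  π_3·L_3 = 0.62 × 6.23236e-05 = 3.86406e-05
Normaliser: 1.59986e-84 + 0.000518318 + 3.86406e-05 = 0.000556959
So the posterior for Type 3 is 3.86406e-05 / 0.000556959 ≈ 0.0694.

0.0694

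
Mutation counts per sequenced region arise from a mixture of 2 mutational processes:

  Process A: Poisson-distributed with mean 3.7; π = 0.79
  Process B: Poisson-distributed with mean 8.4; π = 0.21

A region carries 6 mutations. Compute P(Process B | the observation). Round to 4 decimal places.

0.2487

By Bayes' theorem, P(k | x) = w_k f_k(x) / Σ_j w_j f_j(x).
Evaluate each component's likelihood at the observed value:
  L_A = 0.0881025
  L_B = 0.109716
Prior × likelihood for each component:
  w_A·L_A = 0.79 × 0.0881025 = 0.069601
  w_B·L_B = 0.21 × 0.109716 = 0.0230403
Denominator: 0.069601 + 0.0230403 = 0.0926413
So the posterior for Process B is 0.0230403 / 0.0926413 ≈ 0.2487.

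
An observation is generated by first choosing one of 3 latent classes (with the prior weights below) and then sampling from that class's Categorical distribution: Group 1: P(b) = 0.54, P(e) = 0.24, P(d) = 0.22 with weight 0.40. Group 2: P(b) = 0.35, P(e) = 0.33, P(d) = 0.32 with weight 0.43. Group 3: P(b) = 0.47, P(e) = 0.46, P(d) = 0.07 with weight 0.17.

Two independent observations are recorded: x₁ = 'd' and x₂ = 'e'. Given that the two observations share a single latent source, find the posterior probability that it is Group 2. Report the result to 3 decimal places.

0.631

By Bayes' theorem, P(k | x) = w_k f_k(x) / Σ_j w_j f_j(x).
Since both observations come from the same component, the likelihood for component k is f_k(x₁)·f_k(x₂).
  p_1 = [0.22] × [0.24] = 0.0528
  p_2 = [0.32] × [0.33] = 0.1056
  p_3 = [0.07] × [0.46] = 0.0322
Multiply by the mixture weights:
  w_1·p_1 = 0.40 × 0.0528 = 0.02112
  w_2·p_2 = 0.43 × 0.1056 = 0.045408
  w_3·p_3 = 0.17 × 0.0322 = 0.005474
Evidence: 0.02112 + 0.045408 + 0.005474 = 0.072002
P(Group 2 | data) = 0.045408 / 0.072002 ≈ 0.631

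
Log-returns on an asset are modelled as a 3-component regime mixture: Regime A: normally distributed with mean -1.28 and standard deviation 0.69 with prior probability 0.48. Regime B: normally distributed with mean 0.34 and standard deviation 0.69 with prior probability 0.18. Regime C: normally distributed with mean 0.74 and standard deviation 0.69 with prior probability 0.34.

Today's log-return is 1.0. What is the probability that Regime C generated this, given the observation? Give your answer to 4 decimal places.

P(component k | x) = P(Z=k)·f_k(x) / marginal(x), where marginal(x) = Σ_j P(Z=j)·f_j(x).
Evaluate each component's likelihood at the observed value:
  p_A = (1/(0.69·√(2π)))·exp(−(1.0−-1.28)²/(2·0.69²)) = 0.578177·exp(-5.45936) = 0.00246089
  p_B = (1/(0.69·√(2π)))·exp(−(1.0−0.34)²/(2·0.69²)) = 0.578177·exp(-0.45747) = 0.36592
  p_C = (1/(0.69·√(2π)))·exp(−(1.0−0.74)²/(2·0.69²)) = 0.578177·exp(-0.07099) = 0.538554
Unnormalised posteriors:
  P(Z=A)·p_A = 0.48 × 0.00246089 = 0.00118123
  P(Z=B)·p_B = 0.18 × 0.36592 = 0.0658655
  P(Z=C)·p_C = 0.34 × 0.538554 = 0.183108
Marginal: 0.00118123 + 0.0658655 + 0.183108 = 0.250155
So the posterior for Regime C is 0.183108 / 0.250155 ≈ 0.7320.

0.7320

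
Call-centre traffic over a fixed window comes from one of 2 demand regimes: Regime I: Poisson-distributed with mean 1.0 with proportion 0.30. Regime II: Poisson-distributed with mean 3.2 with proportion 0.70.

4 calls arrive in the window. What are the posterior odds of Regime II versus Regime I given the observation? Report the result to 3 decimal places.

27.110

Since P(k|x) ∝ P(Z=k) f_k(x), the posterior odds are P(Z=i) f_i(x) / (P(Z=j) f_j(x)).
Evaluate each component's likelihood at the observed value:
  L_I = 0.0153283
  L_II = 0.178093
Posterior odds = (P(Z=II)·L_II) / (P(Z=I)·L_I) = (0.70·0.178093) / (0.30·0.0153283) = 0.124665 / 0.00459849 ≈ 27.110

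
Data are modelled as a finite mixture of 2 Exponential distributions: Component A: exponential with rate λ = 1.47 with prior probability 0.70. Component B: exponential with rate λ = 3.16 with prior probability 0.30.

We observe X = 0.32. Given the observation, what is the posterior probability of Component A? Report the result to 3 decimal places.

The responsibility of component k is w_k f_k(x) divided by Σ_j w_j f_j(x).
Component likelihoods at x = 0.32:
  p_A = 1.47·e^(−1.47·0.32) = 1.47·e^(−0.4704) = 0.918386
  p_B = 3.16·e^(−3.16·0.32) = 3.16·e^(−1.0112) = 1.14955
Unnormalised posteriors:
  w_A·p_A = 0.70 × 0.918386 = 0.64287
  w_B·p_B = 0.30 × 1.14955 = 0.344866
Denominator: 0.64287 + 0.344866 = 0.987736
P(Component A | the observation) = 0.64287 / 0.987736 ≈ 0.651

0.651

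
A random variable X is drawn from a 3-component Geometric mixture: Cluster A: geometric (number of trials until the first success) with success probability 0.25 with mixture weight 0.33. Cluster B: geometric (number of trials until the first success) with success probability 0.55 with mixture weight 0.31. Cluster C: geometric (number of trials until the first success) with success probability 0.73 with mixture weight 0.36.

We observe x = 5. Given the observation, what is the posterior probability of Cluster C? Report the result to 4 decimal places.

P(component k | x) = π_k·f_k(x) / marginal(x), where marginal(x) = Σ_j π_j·f_j(x).
Evaluate each component's likelihood at the observed value:
  L_A = 0.0791016
  L_B = 0.0225534
  L_C = 0.00387952
Multiply by the mixture weights:
  π_A·L_A = 0.33 × 0.0791016 = 0.0261035
  π_B·L_B = 0.31 × 0.0225534 = 0.00699157
  π_C·L_C = 0.36 × 0.00387952 = 0.00139663
Denominator: 0.0261035 + 0.00699157 + 0.00139663 = 0.0344917
P(Cluster C | the observation) ≈ 0.0405

0.0405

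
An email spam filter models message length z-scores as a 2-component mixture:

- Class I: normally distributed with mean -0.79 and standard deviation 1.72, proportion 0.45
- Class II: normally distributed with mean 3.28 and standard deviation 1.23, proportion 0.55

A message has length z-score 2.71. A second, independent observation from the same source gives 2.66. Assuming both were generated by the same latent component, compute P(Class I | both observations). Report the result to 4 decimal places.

0.0088

By Bayes' theorem, P(k | x) = π_k f_k(x) / Σ_j π_j f_j(x).
Since both observations come from the same component, the likelihood for component k is f_k(x₁)·f_k(x₂).
  L_I = [(1/(1.72·√(2π)))·exp(−(2.71−-0.79)²/(2·1.72²)) = 0.231943·exp(-2.07038) = 0.0292569] × [0.0310267] = 0.000907746
  L_II = [(1/(1.23·√(2π)))·exp(−(2.71−3.28)²/(2·1.23²)) = 0.324343·exp(-0.10738) = 0.291321] × [0.285648] = 0.0832154
Unnormalised posteriors:
  π_I·L_I = 0.45 × 0.000907746 = 0.000408486
  π_II·L_II = 0.55 × 0.0832154 = 0.0457685
Denominator: 0.000408486 + 0.0457685 = 0.046177
Responsibility of Class I: 0.000408486 / 0.046177 ≈ 0.0088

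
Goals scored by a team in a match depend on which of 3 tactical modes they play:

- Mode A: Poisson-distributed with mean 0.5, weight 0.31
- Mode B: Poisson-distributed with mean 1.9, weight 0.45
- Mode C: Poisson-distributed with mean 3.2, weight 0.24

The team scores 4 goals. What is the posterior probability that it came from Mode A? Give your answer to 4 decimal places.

P(component k | x) = π_k·f_k(x) / marginal(x), where marginal(x) = Σ_j π_j·f_j(x).
Evaluate each component's likelihood at the observed value:
  f_A = e^(−0.5)·0.5^4/4! = 0.00157951
  f_B = e^(−1.9)·1.9^4/4! = 0.0812164
  f_C = e^(−3.2)·3.2^4/4! = 0.178093
Multiply by the mixture weights:
  π_A·f_A = 0.31 × 0.00157951 = 0.000489647
  π_B·f_B = 0.45 × 0.0812164 = 0.0365474
  π_C·f_C = 0.24 × 0.178093 = 0.0427423
Sum: 0.000489647 + 0.0365474 + 0.0427423 = 0.0797793
Responsibility of Mode A: 0.000489647 / 0.0797793 ≈ 0.0061

0.0061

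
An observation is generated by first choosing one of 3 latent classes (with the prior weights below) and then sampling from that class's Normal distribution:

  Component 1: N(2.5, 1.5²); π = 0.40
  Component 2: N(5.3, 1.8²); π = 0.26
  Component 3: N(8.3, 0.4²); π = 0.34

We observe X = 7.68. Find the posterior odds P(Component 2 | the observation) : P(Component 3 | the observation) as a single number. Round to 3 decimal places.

0.236

Only the two components matter; the odds are (P(Z=i) f_i(x)) / (P(Z=j) f_j(x)).
Evaluate each component's likelihood at the observed value:
  p_1 = 0.000684269
  p_2 = 0.0924709
  p_3 = 0.300023
Posterior odds = (P(Z=2)·p_2) / (P(Z=3)·p_3) = (0.26·0.0924709) / (0.34·0.300023) = 0.0240424 / 0.102008 ≈ 0.236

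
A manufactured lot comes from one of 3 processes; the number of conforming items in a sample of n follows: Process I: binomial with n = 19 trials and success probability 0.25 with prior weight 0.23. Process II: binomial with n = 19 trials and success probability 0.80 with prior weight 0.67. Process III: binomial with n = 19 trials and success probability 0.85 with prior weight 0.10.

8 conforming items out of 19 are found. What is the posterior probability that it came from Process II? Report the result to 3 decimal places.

Apply Bayes' rule: the posterior for each component is proportional to its prior times its likelihood at x.
Evaluate each component's likelihood at the observed value:
  p_I = 0.0487094
  p_II = 0.000259698
  p_III = 1.78145e-05
Weight by the priors:
  π_I·p_I = 0.23 × 0.0487094 = 0.0112032
  π_II·p_II = 0.67 × 0.000259698 = 0.000173998
  π_III·p_III = 0.10 × 1.78145e-05 = 1.78145e-06
Evidence: 0.0112032 + 0.000173998 + 1.78145e-06 = 0.0113789
So the posterior for Process II is 0.000173998 / 0.0113789 ≈ 0.015.

0.015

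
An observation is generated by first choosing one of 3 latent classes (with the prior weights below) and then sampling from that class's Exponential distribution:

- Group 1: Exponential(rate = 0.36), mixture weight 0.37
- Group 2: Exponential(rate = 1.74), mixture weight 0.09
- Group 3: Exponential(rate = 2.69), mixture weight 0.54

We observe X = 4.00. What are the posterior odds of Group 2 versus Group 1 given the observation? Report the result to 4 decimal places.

Posterior odds = (w_i f_i(x)) / (w_j f_j(x)); the normalising sum cancels.
Component likelihoods at x = 4.00:
  p_1 = 0.085294
  p_2 = 0.00165143
  p_3 = 5.71141e-05
Posterior odds = (w_2·p_2) / (w_1·p_1) = (0.09·0.00165143) / (0.37·0.085294) = 0.000148629 / 0.0315588 ≈ 0.0047

0.0047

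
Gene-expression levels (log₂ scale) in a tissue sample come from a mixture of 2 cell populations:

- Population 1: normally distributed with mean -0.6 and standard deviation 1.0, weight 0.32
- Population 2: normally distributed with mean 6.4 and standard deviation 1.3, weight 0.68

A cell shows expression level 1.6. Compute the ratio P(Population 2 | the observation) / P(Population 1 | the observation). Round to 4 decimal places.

Since P(k|x) ∝ P(Z=k) f_k(x), the posterior odds are P(Z=i) f_i(x) / (P(Z=j) f_j(x)).
Normal densities:
  f_1 = (1/(1.0·√(2π)))·exp(−(1.6−-0.6)²/(2·1.0²)) = 0.398942·exp(-2.42000) = 0.0354746
  f_2 = (1/(1.3·√(2π)))·exp(−(1.6−6.4)²/(2·1.3²)) = 0.306879·exp(-6.81657) = 0.000336178
Posterior odds = (P(Z=2)·f_2) / (P(Z=1)·f_1) = (0.68·0.000336178) / (0.32·0.0354746) = 0.000228601 / 0.0113519 ≈ 0.0201

0.0201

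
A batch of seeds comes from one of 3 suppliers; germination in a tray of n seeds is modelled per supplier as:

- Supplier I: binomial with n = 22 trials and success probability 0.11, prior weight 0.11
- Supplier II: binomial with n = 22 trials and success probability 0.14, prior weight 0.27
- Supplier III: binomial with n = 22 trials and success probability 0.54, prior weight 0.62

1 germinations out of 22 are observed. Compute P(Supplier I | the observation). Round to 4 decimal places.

0.3967

The responsibility of component k is π_k f_k(x) divided by Σ_j π_j f_j(x).
Component likelihoods at x = 1 germinations out of 22:
  L_I = C(22,1)·0.11^1·0.89^21 = 22·0.11·0.0865347 = 0.209414
  L_II = C(22,1)·0.14^1·0.86^21 = 22·0.14·0.042118 = 0.129723
  L_III = C(22,1)·0.54^1·0.46^21 = 22·0.54·8.27779e-08 = 9.83402e-07
Weight by the priors:
  π_I·L_I = 0.11 × 0.209414 = 0.0230355
  π_II·L_II = 0.27 × 0.129723 = 0.0350253
  π_III·L_III = 0.62 × 9.83402e-07 = 6.09709e-07
Sum: 0.0230355 + 0.0350253 + 6.09709e-07 = 0.0580614
P(Supplier I | data) = 0.0230355 / 0.0580614 ≈ 0.3967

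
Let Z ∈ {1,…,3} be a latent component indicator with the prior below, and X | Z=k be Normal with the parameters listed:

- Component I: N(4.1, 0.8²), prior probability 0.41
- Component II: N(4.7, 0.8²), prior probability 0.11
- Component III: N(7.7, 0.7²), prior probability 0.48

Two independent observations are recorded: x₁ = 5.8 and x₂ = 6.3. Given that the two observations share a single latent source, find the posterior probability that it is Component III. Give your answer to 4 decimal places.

By Bayes' theorem, P(k | x) = π_k f_k(x) / Σ_j π_j f_j(x).
Since both observations come from the same component, the likelihood for component k is f_k(x₁)·f_k(x₂).
  L_I = [(1/(0.8·√(2π)))·exp(−(5.8−4.1)²/(2·0.8²)) = 0.498678·exp(-2.25781) = 0.0521512] × [0.011367] = 0.000592801
  L_II = [(1/(0.8·√(2π)))·exp(−(5.8−4.7)²/(2·0.8²)) = 0.498678·exp(-0.94531) = 0.193765] × [0.0674887] = 0.013077
  L_III = [(1/(0.7·√(2π)))·exp(−(5.8−7.7)²/(2·0.7²)) = 0.569918·exp(-3.68367) = 0.0143223] × [0.07713] = 0.00110468
Prior × likelihood for each component:
  π_I·L_I = 0.41 × 0.000592801 = 0.000243048
  π_II·L_II = 0.11 × 0.013077 = 0.00143847
  π_III·L_III = 0.48 × 0.00110468 = 0.000530246
Marginal: 0.000243048 + 0.00143847 + 0.000530246 = 0.00221176
P(Component III | x) ≈ 0.2397

0.2397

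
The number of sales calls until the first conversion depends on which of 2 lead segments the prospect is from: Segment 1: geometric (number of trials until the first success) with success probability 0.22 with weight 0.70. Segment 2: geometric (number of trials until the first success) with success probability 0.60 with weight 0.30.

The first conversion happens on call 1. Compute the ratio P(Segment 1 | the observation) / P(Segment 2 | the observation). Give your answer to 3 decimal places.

0.856

Posterior odds = (P(Z=i) f_i(x)) / (P(Z=j) f_j(x)); the normalising sum cancels.
Evaluate each component's likelihood at the observed value:
  p_1 = 0.22·(1−0.22)^0 = 0.22·1 = 0.22
  p_2 = 0.60·(1−0.60)^0 = 0.60·1 = 0.6
Odds = (0.70/0.30) × (0.22/0.6) = 2.33333 × 0.366667 ≈ 0.856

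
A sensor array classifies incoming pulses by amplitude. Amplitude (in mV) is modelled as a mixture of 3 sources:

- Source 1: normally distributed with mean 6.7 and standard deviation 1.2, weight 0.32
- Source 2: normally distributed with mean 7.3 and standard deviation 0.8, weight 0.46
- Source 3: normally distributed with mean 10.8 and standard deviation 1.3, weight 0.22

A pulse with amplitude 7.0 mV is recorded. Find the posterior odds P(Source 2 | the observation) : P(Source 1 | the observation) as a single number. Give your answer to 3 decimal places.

2.074

Since P(k|x) ∝ w_k f_k(x), the posterior odds are w_i f_i(x) / (w_j f_j(x)).
Evaluate each component's likelihood at the observed value:
  L_1 = (1/(1.2·√(2π)))·exp(−(7.0−6.7)²/(2·1.2²)) = 0.332452·exp(-0.03125) = 0.322223
  L_2 = (1/(0.8·√(2π)))·exp(−(7.0−7.3)²/(2·0.8²)) = 0.498678·exp(-0.07031) = 0.464819
  L_3 = (1/(1.3·√(2π)))·exp(−(7.0−10.8)²/(2·1.3²)) = 0.306879·exp(-4.27219) = 0.00428133
Odds = (0.46/0.32) × (0.464819/0.322223) = 1.4375 × 1.44254 ≈ 2.074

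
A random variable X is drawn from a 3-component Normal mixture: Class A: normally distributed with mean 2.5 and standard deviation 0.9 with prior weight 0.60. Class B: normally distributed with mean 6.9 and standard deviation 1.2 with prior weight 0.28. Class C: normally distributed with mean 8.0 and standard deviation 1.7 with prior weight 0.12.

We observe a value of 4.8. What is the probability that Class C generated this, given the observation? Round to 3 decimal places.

P(component k | x) = w_k·f_k(x) / marginal(x), where marginal(x) = Σ_j w_j·f_j(x).
Evaluate each component's likelihood at the observed value:
  f_A = (1/(0.9·√(2π)))·exp(−(4.8−2.5)²/(2·0.9²)) = 0.443269·exp(-3.26543) = 0.0169242
  f_B = (1/(1.2·√(2π)))·exp(−(4.8−6.9)²/(2·1.2²)) = 0.332452·exp(-1.53125) = 0.0718978
  f_C = (1/(1.7·√(2π)))·exp(−(4.8−8.0)²/(2·1.7²)) = 0.234672·exp(-1.77163) = 0.0399074
Unnormalised posteriors:
  w_A·f_A = 0.60 × 0.0169242 = 0.0101545
  w_B·f_B = 0.28 × 0.0718978 = 0.0201314
  w_C·f_C = 0.12 × 0.0399074 = 0.00478889
Sum: 0.0101545 + 0.0201314 + 0.00478889 = 0.0350748
Responsibility of Class C: 0.00478889 / 0.0350748 ≈ 0.137

0.137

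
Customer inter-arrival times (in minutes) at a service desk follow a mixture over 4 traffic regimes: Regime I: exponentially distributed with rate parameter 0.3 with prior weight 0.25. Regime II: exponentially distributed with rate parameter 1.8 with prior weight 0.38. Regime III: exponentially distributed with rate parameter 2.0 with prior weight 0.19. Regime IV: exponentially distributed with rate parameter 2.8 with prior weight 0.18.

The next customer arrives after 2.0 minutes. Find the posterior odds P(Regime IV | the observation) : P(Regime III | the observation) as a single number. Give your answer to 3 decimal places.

0.268

Only the two components matter; the odds are (π_i f_i(x)) / (π_j f_j(x)).
Component likelihoods at x = 2.0 minutes:
  L_I = 0.3·e^(−0.3·2.0) = 0.3·e^(−0.6000) = 0.164643
  L_II = 1.8·e^(−1.8·2.0) = 1.8·e^(−3.6000) = 0.0491827
  L_III = 2.0·e^(−2.0·2.0) = 2.0·e^(−4.0000) = 0.0366313
  L_IV = 2.8·e^(−2.8·2.0) = 2.8·e^(−5.6000) = 0.010354
0.00186372 / 0.00695994 ≈ 0.268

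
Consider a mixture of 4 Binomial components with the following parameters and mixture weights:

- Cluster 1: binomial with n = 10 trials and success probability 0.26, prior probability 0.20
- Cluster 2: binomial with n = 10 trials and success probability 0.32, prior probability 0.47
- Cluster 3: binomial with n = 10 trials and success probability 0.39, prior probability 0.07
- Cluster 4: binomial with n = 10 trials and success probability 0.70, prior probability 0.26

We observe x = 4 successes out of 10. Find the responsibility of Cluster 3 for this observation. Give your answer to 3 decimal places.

0.109

P(component k | x) = P(Z=k)·f_k(x) / marginal(x), where marginal(x) = Σ_j P(Z=j)·f_j(x).
Component likelihoods at x = 4 successes out of 10:
  f_1 = 0.157581
  f_2 = 0.217707
  f_3 = 0.250298
  f_4 = 0.0367569
Weight by the priors:
  P(Z=1)·f_1 = 0.20 × 0.157581 = 0.0315161
  P(Z=2)·f_2 = 0.47 × 0.217707 = 0.102322
  P(Z=3)·f_3 = 0.07 × 0.250298 = 0.0175208
  P(Z=4)·f_4 = 0.26 × 0.0367569 = 0.0095568
Normaliser: 0.0315161 + 0.102322 + 0.0175208 + 0.0095568 = 0.160916
P(Cluster 3 | the observation) ≈ 0.109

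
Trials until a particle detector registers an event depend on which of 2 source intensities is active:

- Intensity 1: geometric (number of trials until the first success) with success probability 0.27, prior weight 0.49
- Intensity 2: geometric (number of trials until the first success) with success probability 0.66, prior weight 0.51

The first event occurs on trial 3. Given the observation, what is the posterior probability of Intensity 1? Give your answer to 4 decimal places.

The responsibility of component k is π_k f_k(x) divided by Σ_j π_j f_j(x).
Component likelihoods at x = 3:
  p_1 = 0.27·(1−0.27)^2 = 0.27·0.5329 = 0.143883
  p_2 = 0.66·(1−0.66)^2 = 0.66·0.1156 = 0.076296
Weight by the priors:
  π_1·p_1 = 0.49 × 0.143883 = 0.0705027
  π_2·p_2 = 0.51 × 0.076296 = 0.038911
Marginal: 0.0705027 + 0.038911 = 0.109414
Responsibility of Intensity 1: 0.0705027 / 0.109414 ≈ 0.6444

0.6444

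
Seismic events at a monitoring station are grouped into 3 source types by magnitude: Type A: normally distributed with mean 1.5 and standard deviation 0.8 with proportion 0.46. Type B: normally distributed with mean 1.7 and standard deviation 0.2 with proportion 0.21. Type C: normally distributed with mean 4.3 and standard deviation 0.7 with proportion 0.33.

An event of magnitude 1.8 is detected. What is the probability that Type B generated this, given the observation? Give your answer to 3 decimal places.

0.633

By Bayes' theorem, P(k | x) = π_k f_k(x) / Σ_j π_j f_j(x).
Normal densities:
  p_A = (1/(0.8·√(2π)))·exp(−(1.8−1.5)²/(2·0.8²)) = 0.498678·exp(-0.07031) = 0.464819
  p_B = (1/(0.2·√(2π)))·exp(−(1.8−1.7)²/(2·0.2²)) = 1.994711·exp(-0.12500) = 1.76033
  p_C = (1/(0.7·√(2π)))·exp(−(1.8−4.3)²/(2·0.7²)) = 0.569918·exp(-6.37755) = 0.000968449
Multiply by the mixture weights:
  π_A·p_A = 0.46 × 0.464819 = 0.213817
  π_B·p_B = 0.21 × 1.76033 = 0.369669
  π_C·p_C = 0.33 × 0.000968449 = 0.000319588
Denominator: 0.213817 + 0.369669 + 0.000319588 = 0.583805
P(Type B | data) = 0.369669 / 0.583805 ≈ 0.633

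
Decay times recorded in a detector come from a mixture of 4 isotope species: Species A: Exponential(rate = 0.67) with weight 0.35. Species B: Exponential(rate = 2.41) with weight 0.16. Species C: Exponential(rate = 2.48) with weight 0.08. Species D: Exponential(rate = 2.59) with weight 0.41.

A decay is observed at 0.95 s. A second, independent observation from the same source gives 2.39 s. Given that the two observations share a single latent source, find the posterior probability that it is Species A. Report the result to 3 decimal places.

P(component k | x) = P(Z=k)·f_k(x) / marginal(x), where marginal(x) = Σ_j P(Z=j)·f_j(x).
Since both observations come from the same component, the likelihood for component k is f_k(x₁)·f_k(x₂).
  p_A = [0.67·e^(−0.67·0.95) = 0.67·e^(−0.6365) = 0.354525] × [0.135095] = 0.0478945
  p_B = [2.41·e^(−2.41·0.95) = 2.41·e^(−2.2895) = 0.244174] × [0.00759494] = 0.00185449
  p_C = [2.48·e^(−2.48·0.95) = 2.48·e^(−2.3560) = 0.235101] × [0.00661152] = 0.00155437
  p_D = [2.59·e^(−2.59·0.95) = 2.59·e^(−2.4605) = 0.221166] × [0.00530852] = 0.00117406
Weight by the priors:
  P(Z=A)·p_A = 0.35 × 0.0478945 = 0.0167631
  P(Z=B)·p_B = 0.16 × 0.00185449 = 0.000296718
  P(Z=C)·p_C = 0.08 × 0.00155437 = 0.00012435
  P(Z=D)·p_D = 0.41 × 0.00117406 = 0.000481366
Normaliser: 0.0167631 + 0.000296718 + 0.00012435 + 0.000481366 = 0.0176655
P(Species A | x₁, x₂) ≈ 0.949

0.949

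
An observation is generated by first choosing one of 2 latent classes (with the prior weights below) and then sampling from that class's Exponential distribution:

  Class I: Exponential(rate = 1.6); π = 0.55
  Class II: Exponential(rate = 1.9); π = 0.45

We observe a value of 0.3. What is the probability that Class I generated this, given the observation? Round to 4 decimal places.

By Bayes' theorem, P(k | x) = π_k f_k(x) / Σ_j π_j f_j(x).
Evaluate each component's likelihood at the observed value:
  L_I = 1.6·e^(−1.6·0.3) = 1.6·e^(−0.4800) = 0.990053
  L_II = 1.9·e^(−1.9·0.3) = 1.9·e^(−0.5700) = 1.0745
Unnormalised posteriors:
  π_I·L_I = 0.55 × 0.990053 = 0.544529
  π_II·L_II = 0.45 × 1.0745 = 0.483524
Normaliser: 0.544529 + 0.483524 = 1.02805
So the posterior for Class I is 0.544529 / 1.02805 ≈ 0.5297.

0.5297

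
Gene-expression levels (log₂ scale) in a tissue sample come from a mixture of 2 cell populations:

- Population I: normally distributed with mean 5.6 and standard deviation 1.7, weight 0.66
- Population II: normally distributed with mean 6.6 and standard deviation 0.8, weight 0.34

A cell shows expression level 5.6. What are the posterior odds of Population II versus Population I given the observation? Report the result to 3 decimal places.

The posterior odds equal the prior odds times the likelihood ratio: (π_i/π_j)·(f_i(x)/f_j(x)).
Component likelihoods at x = 5.6:
  p_I = 0.234672
  p_II = 0.228311
Odds = (0.34/0.66) × (0.228311/0.234672) = 0.515152 × 0.972896 ≈ 0.501

0.501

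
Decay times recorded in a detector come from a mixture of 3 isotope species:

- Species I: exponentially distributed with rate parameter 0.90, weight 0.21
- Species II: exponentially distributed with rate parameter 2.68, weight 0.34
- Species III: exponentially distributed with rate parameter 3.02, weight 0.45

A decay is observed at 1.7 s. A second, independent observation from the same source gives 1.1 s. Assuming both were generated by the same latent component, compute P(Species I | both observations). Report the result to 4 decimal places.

0.8605

Posterior ∝ prior × likelihood, so P(k | x) ∝ w_k f_k(x); normalise over all components.
Since both observations come from the same component, the likelihood for component k is f_k(x₁)·f_k(x₂).
  f_I = [0.194882] × [0.334419] = 0.0651723
  f_II = [0.0281507] × [0.140551] = 0.00395662
  f_III = [0.0177967] × [0.108963] = 0.00193919
Prior × likelihood for each component:
  w_I·f_I = 0.21 × 0.0651723 = 0.0136862
  w_II·f_II = 0.34 × 0.00395662 = 0.00134525
  w_III·f_III = 0.45 × 0.00193919 = 0.000872634
Denominator: 0.0136862 + 0.00134525 + 0.000872634 = 0.0159041
P(Species I | data) ≈ 0.8605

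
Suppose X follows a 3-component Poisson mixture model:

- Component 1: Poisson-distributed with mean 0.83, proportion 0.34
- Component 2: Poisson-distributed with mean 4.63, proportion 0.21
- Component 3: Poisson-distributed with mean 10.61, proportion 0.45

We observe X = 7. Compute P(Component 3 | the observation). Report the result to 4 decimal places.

0.6425

Posterior ∝ prior × likelihood, so P(k | x) ∝ P(Z=k) f_k(x); normalise over all components.
Poisson probabilities:
  L_1 = 2.34775e-05
  L_2 = 0.0882781
  L_3 = 0.074082
Multiply by the mixture weights:
  P(Z=1)·L_1 = 0.34 × 2.34775e-05 = 7.98235e-06
  P(Z=2)·L_2 = 0.21 × 0.0882781 = 0.0185384
  P(Z=3)·L_3 = 0.45 × 0.074082 = 0.0333369
Denominator: 7.98235e-06 + 0.0185384 + 0.0333369 = 0.0518833
Responsibility of Component 3: 0.0333369 / 0.0518833 ≈ 0.6425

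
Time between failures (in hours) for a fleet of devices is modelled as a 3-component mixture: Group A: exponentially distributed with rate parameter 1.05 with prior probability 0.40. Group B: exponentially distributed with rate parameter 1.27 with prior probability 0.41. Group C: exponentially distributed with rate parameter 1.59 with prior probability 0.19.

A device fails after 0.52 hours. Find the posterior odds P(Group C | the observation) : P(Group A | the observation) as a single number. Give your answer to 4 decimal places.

0.5432

Since P(k|x) ∝ π_k f_k(x), the posterior odds are π_i f_i(x) / (π_j f_j(x)).
Evaluate each component's likelihood at the observed value:
  L_A = 0.608225
  L_B = 0.656139
  L_C = 0.695541
Odds = (0.19/0.40) × (0.695541/0.608225) = 0.475 × 1.14356 ≈ 0.5432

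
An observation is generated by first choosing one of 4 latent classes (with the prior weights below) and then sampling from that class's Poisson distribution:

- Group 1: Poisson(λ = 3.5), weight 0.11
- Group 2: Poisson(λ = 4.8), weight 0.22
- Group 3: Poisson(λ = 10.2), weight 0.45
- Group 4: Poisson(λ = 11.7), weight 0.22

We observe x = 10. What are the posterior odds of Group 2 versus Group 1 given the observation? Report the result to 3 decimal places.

Posterior odds = (π_i f_i(x)) / (π_j f_j(x)); the normalising sum cancels.
Poisson probabilities:
  f_1 = e^(−3.5)·3.5^10/10! = 0.00229555
  f_2 = e^(−4.8)·4.8^10/10! = 0.0147243
  f_3 = e^(−10.2)·10.2^10/10! = 0.124863
  f_4 = e^(−11.7)·11.7^10/10! = 0.109863
0.00323935 / 0.00025251 ≈ 12.829

12.829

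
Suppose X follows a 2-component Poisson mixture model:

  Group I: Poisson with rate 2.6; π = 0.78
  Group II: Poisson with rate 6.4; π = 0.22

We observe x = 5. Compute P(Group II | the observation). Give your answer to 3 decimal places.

0.363

Apply Bayes' rule: the posterior for each component is proportional to its prior times its likelihood at x.
Poisson probabilities:
  f_I = e^(−2.6)·2.6^5/5! = 0.0735394
  f_II = e^(−6.4)·6.4^5/5! = 0.148674
Prior × likelihood for each component:
  w_I·f_I = 0.78 × 0.0735394 = 0.0573607
  w_II·f_II = 0.22 × 0.148674 = 0.0327082
Normaliser: 0.0573607 + 0.0327082 = 0.0900689
P(Group II | 5) ≈ 0.363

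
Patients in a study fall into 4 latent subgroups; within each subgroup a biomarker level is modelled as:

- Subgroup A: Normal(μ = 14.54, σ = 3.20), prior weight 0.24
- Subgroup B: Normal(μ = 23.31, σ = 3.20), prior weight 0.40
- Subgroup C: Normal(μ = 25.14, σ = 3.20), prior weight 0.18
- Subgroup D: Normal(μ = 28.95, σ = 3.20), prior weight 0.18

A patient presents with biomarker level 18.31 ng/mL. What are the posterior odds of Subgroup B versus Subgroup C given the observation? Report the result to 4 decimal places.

Posterior odds = (w_i f_i(x)) / (w_j f_j(x)); the normalising sum cancels.
Normal densities:
  L_A = 0.0622823
  L_B = 0.0367803
  L_C = 0.0127801
  L_D = 0.00049552
0.0147121 / 0.00230041 ≈ 6.3954

6.3954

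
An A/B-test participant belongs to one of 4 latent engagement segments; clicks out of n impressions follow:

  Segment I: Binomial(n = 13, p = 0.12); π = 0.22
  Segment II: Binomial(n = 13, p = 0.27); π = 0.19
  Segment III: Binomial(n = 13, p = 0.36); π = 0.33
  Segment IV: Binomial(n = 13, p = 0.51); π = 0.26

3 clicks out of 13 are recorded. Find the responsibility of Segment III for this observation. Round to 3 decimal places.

By Bayes' theorem, P(k | x) = P(Z=k) f_k(x) / Σ_j P(Z=j) f_j(x).
Binomial probabilities:
  f_I = C(13,3)·0.12^3·0.88^10 = 286·0.001728·0.278501 = 0.137637
  f_II = C(13,3)·0.27^3·0.73^10 = 286·0.019683·0.0429763 = 0.241928
  f_III = C(13,3)·0.36^3·0.64^10 = 286·0.046656·0.0115292 = 0.153841
  f_IV = C(13,3)·0.51^3·0.49^10 = 286·0.132651·0.000797923 = 0.0302717
Weight by the priors:
  P(Z=I)·f_I = 0.22 × 0.137637 = 0.0302802
  P(Z=II)·f_II = 0.19 × 0.241928 = 0.0459663
  P(Z=III)·f_III = 0.33 × 0.153841 = 0.0507677
  P(Z=IV)·f_IV = 0.26 × 0.0302717 = 0.00787065
Marginal: 0.0302802 + 0.0459663 + 0.0507677 + 0.00787065 = 0.134885
P(Segment III | 3 clicks out of 13) ≈ 0.376

0.376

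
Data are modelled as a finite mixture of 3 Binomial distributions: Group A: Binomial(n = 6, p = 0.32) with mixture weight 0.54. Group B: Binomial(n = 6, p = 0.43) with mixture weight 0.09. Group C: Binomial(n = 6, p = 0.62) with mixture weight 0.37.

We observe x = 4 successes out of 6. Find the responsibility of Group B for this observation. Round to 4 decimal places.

0.0868

Posterior ∝ prior × likelihood, so P(k | x) ∝ π_k f_k(x); normalise over all components.
Component likelihoods at x = 4 successes out of 6:
  f_A = C(6,4)·0.32^4·0.68^2 = 15·0.0104858·0.4624 = 0.0727292
  f_B = C(6,4)·0.43^4·0.57^2 = 15·0.034188·0.3249 = 0.166615
  f_C = C(6,4)·0.62^4·0.38^2 = 15·0.147763·0.1444 = 0.320055
Multiply by the mixture weights:
  π_A·f_A = 0.54 × 0.0727292 = 0.0392738
  π_B·f_B = 0.09 × 0.166615 = 0.0149954
  π_C·f_C = 0.37 × 0.320055 = 0.118421
Denominator: 0.0392738 + 0.0149954 + 0.118421 = 0.17269
P(Group B | data) ≈ 0.0868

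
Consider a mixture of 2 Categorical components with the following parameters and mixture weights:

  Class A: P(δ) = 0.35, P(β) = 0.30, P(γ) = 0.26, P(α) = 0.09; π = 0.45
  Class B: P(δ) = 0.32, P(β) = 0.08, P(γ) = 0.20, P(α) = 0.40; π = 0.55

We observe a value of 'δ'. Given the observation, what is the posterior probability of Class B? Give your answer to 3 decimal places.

By Bayes' theorem, P(k | x) = π_k f_k(x) / Σ_j π_j f_j(x).
Component likelihoods at x = 'δ':
  L_A = 0.35
  L_B = 0.32
Unnormalised posteriors:
  π_A·L_A = 0.45 × 0.35 = 0.1575
  π_B·L_B = 0.55 × 0.32 = 0.176
Evidence: 0.1575 + 0.176 = 0.3335
So the posterior for Class B is 0.176 / 0.3335 ≈ 0.528.

0.528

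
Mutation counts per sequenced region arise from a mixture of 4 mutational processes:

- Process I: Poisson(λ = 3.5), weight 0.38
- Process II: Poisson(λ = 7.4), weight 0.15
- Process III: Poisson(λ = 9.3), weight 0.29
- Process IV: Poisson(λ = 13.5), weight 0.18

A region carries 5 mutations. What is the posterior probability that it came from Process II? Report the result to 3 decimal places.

0.203

By Bayes' theorem, P(k | x) = w_k f_k(x) / Σ_j w_j f_j(x).
Component likelihoods at x = 5 mutations:
  f_I = e^(−3.5)·3.5^5/5! = 0.132169
  f_II = e^(−7.4)·7.4^5/5! = 0.113031
  f_III = e^(−9.3)·9.3^5/5! = 0.0530023
  f_IV = e^(−13.5)·13.5^5/5! = 0.00512286
Unnormalised posteriors:
  w_I·f_I = 0.38 × 0.132169 = 0.0502241
  w_II·f_II = 0.15 × 0.113031 = 0.0169547
  w_III·f_III = 0.29 × 0.0530023 = 0.0153707
  w_IV·f_IV = 0.18 × 0.00512286 = 0.000922114
Normaliser: 0.0502241 + 0.0169547 + 0.0153707 + 0.000922114 = 0.0834715
P(Process II | data) = 0.0169547 / 0.0834715 ≈ 0.203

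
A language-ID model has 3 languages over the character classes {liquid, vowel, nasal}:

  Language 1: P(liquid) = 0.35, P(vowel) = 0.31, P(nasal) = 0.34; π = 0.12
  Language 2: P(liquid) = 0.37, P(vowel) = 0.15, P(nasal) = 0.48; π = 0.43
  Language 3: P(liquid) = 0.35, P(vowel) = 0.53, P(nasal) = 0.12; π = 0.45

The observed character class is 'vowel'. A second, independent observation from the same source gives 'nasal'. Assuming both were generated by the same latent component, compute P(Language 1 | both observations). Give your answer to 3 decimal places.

By Bayes' theorem, P(k | x) = π_k f_k(x) / Σ_j π_j f_j(x).
Since both observations come from the same component, the likelihood for component k is f_k(x₁)·f_k(x₂).
  p_1 = [P(vowel | comp) = 0.31] × [0.34] = 0.1054
  p_2 = [P(vowel | comp) = 0.15] × [0.48] = 0.072
  p_3 = [P(vowel | comp) = 0.53] × [0.12] = 0.0636
Multiply by the mixture weights:
  π_1·p_1 = 0.12 × 0.1054 = 0.012648
  π_2·p_2 = 0.43 × 0.072 = 0.03096
  π_3·p_3 = 0.45 × 0.0636 = 0.02862
Denominator: 0.012648 + 0.03096 + 0.02862 = 0.072228
Responsibility of Language 1: 0.012648 / 0.072228 ≈ 0.175

0.175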